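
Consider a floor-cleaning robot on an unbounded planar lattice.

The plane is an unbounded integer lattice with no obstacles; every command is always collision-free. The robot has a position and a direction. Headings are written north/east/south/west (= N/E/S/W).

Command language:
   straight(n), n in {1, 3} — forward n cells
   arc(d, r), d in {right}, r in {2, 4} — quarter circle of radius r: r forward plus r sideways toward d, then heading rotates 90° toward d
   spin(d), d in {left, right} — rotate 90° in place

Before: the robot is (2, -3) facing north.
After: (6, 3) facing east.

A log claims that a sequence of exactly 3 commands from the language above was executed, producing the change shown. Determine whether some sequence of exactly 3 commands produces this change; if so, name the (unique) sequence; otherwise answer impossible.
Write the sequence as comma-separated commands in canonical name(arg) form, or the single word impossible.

key: cell and facing (now E) both changed — the 3 commands mix motion and turning
begin: (2, -3) facing north
t=1 straight(1) ⇒ (2, -2) facing north
t=2 straight(1) ⇒ (2, -1) facing north
t=3 arc(right, 4) ⇒ (6, 3) facing east
no other 3-command option fits: unique.

straight(1), straight(1), arc(right, 4)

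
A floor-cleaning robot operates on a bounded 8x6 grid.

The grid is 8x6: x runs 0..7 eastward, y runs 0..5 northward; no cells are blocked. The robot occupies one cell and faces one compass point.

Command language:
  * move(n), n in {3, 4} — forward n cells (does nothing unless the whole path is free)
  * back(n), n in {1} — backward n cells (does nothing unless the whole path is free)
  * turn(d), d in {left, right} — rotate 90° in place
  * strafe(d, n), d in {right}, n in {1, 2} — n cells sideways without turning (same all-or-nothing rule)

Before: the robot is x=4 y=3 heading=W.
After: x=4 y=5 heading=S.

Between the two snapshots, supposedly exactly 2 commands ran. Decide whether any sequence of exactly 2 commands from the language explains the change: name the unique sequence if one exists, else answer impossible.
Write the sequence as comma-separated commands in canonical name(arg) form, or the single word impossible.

key: position moved to (4,5) AND the heading swung to S — translation plus rotation needed
from: x=4 y=3 heading=W
t=1 strafe(right, 2) ⇒ x=4 y=5 heading=W
t=2 turn(left) ⇒ x=4 y=5 heading=S
no rival 2-sequence matches.

strafe(right, 2), turn(left)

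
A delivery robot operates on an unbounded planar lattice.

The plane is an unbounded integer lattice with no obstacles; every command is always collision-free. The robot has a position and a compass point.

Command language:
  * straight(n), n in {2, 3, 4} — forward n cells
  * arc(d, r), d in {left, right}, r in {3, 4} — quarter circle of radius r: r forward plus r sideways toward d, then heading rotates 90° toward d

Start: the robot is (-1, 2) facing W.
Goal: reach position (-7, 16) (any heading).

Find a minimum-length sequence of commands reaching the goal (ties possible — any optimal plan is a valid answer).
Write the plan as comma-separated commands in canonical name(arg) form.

begin: (-1, 2) facing W
t=1 arc(right, 3) ⇒ (-4, 5) facing N
t=2 straight(4) ⇒ (-4, 9) facing N
t=3 straight(4) ⇒ (-4, 13) facing N
t=4 arc(left, 3) ⇒ (-7, 16) facing W
no 3-step plan works, so 4 is optimal.

arc(right, 3), straight(4), straight(4), arc(left, 3)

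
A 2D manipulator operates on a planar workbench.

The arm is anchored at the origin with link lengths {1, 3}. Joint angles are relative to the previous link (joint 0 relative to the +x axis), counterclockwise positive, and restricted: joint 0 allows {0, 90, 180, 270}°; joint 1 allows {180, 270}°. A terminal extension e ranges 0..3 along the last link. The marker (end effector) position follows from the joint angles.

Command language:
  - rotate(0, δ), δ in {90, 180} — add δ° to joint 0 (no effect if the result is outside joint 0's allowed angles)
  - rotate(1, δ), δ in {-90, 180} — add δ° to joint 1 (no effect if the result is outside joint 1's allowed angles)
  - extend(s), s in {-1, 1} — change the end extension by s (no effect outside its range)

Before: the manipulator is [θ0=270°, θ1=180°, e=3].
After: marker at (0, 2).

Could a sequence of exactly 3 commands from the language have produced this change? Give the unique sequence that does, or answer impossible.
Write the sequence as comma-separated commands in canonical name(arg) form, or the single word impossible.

initial: [θ0=270°, θ1=180°, e=3]
1. extend(-1) → [θ0=270°, θ1=180°, e=2]
2. extend(-1) → [θ0=270°, θ1=180°, e=1]
3. extend(-1) → [θ0=270°, θ1=180°, e=0]
no rival 3-sequence matches.

extend(-1), extend(-1), extend(-1)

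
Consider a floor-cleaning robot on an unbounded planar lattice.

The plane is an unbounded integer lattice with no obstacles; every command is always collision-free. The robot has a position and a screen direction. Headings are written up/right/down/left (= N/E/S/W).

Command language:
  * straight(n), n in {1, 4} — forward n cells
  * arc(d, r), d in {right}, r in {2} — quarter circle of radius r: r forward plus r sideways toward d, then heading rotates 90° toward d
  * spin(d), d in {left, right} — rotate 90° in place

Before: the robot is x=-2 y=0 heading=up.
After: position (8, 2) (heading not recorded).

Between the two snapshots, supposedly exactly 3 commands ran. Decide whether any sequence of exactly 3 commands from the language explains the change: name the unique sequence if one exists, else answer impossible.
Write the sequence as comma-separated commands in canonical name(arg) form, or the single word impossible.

arc(right, 2), straight(4), straight(4)

key: order matters: swapping arc(right, 2) and straight(4) lands elsewhere
from: x=-2 y=0 heading=up
[1] after arc(right, 2): x=0 y=2 heading=right
[2] after straight(4): x=4 y=2 heading=right
[3] after straight(4): x=8 y=2 heading=right
uniquely the one of 125 3-step routes that fits.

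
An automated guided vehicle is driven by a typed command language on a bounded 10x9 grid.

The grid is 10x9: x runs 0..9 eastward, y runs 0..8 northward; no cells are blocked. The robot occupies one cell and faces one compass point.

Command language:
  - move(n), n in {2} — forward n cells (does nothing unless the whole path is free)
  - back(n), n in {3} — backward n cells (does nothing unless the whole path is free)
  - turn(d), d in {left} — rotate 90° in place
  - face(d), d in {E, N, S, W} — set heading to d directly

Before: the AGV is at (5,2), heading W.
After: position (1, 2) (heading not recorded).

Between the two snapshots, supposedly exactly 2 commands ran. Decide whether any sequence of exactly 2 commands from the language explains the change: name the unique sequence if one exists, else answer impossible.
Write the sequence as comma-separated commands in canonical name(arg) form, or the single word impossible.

from: at (5,2), heading W
t=1 move(2) ⇒ at (3,2), heading W
t=2 move(2) ⇒ at (1,2), heading W
all 49 alternatives checked — unique.

move(2), move(2)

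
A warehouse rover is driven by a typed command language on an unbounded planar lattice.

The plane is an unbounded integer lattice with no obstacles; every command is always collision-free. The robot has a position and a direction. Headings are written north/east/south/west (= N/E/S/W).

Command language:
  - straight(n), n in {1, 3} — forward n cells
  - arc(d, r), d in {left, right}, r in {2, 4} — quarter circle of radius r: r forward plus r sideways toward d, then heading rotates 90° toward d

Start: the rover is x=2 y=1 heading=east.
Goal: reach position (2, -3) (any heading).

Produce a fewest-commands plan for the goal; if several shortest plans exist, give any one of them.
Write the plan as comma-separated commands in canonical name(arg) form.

start: x=2 y=1 heading=east
[1] after arc(right, 2): x=4 y=-1 heading=south
[2] after arc(right, 2): x=2 y=-3 heading=west
no 1-step plan works, so 2 is optimal.

arc(right, 2), arc(right, 2)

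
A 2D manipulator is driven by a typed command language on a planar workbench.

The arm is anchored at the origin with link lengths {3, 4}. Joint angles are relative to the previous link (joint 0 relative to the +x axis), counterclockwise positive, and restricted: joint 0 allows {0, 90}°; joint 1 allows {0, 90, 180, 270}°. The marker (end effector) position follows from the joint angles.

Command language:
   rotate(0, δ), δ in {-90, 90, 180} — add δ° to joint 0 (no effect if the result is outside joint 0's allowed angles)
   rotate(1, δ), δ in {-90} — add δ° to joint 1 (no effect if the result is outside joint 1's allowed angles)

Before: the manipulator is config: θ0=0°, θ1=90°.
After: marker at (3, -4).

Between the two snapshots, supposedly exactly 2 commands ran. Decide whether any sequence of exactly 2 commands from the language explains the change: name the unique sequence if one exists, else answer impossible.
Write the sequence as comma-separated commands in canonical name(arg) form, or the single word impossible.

start: config: θ0=0°, θ1=90°
1. rotate(1, -90) → config: θ0=0°, θ1=0°
2. rotate(1, -90) → config: θ0=0°, θ1=270°
uniquely the one of 16 2-step routes that fits.

rotate(1, -90), rotate(1, -90)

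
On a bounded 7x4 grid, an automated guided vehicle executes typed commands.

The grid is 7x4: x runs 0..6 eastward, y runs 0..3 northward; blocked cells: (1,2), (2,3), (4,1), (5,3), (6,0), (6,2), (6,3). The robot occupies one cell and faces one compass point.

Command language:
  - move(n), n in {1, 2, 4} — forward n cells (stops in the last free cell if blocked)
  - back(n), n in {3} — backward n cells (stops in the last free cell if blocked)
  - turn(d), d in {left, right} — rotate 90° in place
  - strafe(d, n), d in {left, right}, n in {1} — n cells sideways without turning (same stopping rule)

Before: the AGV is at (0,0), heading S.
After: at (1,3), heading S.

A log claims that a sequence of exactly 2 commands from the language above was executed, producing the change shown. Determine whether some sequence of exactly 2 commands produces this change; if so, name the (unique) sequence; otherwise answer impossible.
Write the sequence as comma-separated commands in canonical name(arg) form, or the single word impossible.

key: still facing S at the end — nothing in the sequence rotates
from: at (0,0), heading S
[1] after back(3): at (0,3), heading S
[2] after strafe(left, 1): at (1,3), heading S
no rival 2-sequence matches.

back(3), strafe(left, 1)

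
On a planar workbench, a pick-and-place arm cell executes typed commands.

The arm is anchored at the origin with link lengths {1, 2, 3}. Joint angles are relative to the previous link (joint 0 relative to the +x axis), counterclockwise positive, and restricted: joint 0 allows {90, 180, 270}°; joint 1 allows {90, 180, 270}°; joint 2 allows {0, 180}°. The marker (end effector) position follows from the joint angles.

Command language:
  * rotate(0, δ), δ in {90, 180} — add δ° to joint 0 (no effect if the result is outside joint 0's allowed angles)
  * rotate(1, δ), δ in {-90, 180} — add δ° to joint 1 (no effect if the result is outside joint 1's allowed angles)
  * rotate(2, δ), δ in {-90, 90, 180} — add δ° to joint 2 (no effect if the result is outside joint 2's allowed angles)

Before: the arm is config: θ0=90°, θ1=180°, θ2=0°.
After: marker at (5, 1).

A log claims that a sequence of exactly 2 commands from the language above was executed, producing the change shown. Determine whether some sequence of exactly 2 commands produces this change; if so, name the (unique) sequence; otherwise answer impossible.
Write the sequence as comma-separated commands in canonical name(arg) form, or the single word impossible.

rotate(1, -90), rotate(1, 180)

key: running rotate(1, 180) before rotate(1, -90) would end elsewhere — order is forced
initial: config: θ0=90°, θ1=180°, θ2=0°
t=1 rotate(1, -90) ⇒ config: θ0=90°, θ1=90°, θ2=0°
t=2 rotate(1, 180) ⇒ config: θ0=90°, θ1=270°, θ2=0°
uniquely the one of 49 2-step routes that fits.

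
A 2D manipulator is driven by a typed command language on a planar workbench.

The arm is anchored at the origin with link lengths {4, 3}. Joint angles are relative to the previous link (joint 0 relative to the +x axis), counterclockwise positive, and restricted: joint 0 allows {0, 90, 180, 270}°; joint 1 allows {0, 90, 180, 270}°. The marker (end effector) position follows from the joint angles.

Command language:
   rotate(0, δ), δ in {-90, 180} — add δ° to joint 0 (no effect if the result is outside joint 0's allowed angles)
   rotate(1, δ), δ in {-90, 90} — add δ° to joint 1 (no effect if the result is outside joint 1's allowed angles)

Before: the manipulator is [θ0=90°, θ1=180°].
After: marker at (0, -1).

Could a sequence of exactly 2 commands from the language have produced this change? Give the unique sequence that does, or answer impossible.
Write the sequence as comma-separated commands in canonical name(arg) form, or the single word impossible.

initial: [θ0=90°, θ1=180°]
t=1 rotate(0, -90) ⇒ [θ0=0°, θ1=180°]
t=2 rotate(0, -90) ⇒ [θ0=270°, θ1=180°]
all 16 alternatives checked — unique.

rotate(0, -90), rotate(0, -90)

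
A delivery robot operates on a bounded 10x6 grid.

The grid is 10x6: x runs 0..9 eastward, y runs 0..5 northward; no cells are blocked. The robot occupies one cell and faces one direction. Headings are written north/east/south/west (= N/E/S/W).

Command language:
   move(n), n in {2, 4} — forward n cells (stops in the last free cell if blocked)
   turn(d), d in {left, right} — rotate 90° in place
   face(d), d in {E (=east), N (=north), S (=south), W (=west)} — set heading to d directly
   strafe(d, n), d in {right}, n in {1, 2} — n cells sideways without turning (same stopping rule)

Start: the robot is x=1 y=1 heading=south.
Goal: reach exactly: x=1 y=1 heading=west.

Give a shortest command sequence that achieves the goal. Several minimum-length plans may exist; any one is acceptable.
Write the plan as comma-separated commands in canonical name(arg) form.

turn(right)

begin: x=1 y=1 heading=south
[1] after turn(right): x=1 y=1 heading=west
shorter routes all fall short; 1 is best.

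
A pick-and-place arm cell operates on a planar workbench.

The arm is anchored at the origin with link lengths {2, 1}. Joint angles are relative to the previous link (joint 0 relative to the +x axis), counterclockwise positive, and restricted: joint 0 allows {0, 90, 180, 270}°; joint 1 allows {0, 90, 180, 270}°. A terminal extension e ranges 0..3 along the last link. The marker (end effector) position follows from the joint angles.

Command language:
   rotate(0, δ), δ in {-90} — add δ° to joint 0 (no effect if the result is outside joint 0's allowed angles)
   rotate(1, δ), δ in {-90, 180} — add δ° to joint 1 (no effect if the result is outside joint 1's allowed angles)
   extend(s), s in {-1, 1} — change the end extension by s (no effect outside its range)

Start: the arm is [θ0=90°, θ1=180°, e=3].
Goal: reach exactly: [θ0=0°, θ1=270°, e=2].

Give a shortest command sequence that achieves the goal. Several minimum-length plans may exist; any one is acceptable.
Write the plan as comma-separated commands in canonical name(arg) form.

t0: [θ0=90°, θ1=180°, e=3]
step 1 (rotate(1, 180)): [θ0=90°, θ1=0°, e=3]
step 2 (extend(-1)): [θ0=90°, θ1=0°, e=2]
step 3 (rotate(1, -90)): [θ0=90°, θ1=270°, e=2]
step 4 (rotate(0, -90)): [θ0=0°, θ1=270°, e=2]
no 3-step plan works, so 4 is optimal.

rotate(1, 180), extend(-1), rotate(1, -90), rotate(0, -90)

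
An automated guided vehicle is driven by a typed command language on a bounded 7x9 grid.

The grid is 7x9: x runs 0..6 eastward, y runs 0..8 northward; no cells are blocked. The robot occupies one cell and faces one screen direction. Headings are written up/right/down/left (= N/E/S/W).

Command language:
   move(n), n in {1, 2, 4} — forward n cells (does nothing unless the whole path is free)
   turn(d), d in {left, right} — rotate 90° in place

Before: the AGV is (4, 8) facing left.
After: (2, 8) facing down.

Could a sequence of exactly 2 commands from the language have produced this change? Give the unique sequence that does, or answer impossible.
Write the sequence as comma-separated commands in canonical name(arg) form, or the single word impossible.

move(2), turn(left)

key: order matters: swapping move(2) and turn(left) lands elsewhere
t0: (4, 8) facing left
[1] after move(2): (2, 8) facing left
[2] after turn(left): (2, 8) facing down
all 25 alternatives checked — unique.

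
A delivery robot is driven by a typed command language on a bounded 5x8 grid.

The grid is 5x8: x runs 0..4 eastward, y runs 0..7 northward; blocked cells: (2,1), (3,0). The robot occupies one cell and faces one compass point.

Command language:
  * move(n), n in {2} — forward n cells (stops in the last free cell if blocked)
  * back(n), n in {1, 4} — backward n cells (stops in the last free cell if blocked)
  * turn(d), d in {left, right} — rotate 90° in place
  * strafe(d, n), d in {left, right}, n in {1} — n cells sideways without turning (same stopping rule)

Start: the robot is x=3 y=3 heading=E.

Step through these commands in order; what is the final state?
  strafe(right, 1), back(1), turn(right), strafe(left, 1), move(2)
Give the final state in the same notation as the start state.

begin: x=3 y=3 heading=E
1. strafe(right, 1) → x=3 y=2 heading=E
2. back(1) → x=2 y=2 heading=E
3. turn(right) → x=2 y=2 heading=S
4. strafe(left, 1) → x=3 y=2 heading=S
5. move(2) → x=3 y=1 heading=S

x=3 y=1 heading=S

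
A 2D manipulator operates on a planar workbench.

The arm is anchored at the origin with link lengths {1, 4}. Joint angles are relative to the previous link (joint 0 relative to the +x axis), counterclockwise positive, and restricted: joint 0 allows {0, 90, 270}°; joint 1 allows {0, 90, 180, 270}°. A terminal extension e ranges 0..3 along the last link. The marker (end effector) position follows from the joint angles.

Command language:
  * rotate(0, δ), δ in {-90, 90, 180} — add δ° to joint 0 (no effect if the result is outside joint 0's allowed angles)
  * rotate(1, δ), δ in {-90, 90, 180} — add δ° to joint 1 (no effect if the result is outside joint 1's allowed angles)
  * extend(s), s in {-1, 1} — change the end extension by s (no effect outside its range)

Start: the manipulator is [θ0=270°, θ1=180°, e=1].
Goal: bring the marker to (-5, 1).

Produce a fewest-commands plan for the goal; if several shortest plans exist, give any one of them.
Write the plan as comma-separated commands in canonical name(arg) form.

rotate(1, -90), rotate(0, 180)

t0: [θ0=270°, θ1=180°, e=1]
step 1 (rotate(1, -90)): [θ0=270°, θ1=90°, e=1]
step 2 (rotate(0, 180)): [θ0=90°, θ1=90°, e=1]
nothing shorter than 2 reaches the goal.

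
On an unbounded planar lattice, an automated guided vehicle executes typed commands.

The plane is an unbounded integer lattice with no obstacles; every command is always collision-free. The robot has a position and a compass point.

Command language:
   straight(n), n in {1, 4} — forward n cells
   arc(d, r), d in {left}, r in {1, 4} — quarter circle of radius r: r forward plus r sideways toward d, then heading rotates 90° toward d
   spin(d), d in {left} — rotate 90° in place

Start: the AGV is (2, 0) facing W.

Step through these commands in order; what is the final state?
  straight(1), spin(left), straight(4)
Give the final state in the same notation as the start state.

initial: (2, 0) facing W
step 1 (straight(1)): (1, 0) facing W
step 2 (spin(left)): (1, 0) facing S
step 3 (straight(4)): (1, -4) facing S

(1, -4) facing S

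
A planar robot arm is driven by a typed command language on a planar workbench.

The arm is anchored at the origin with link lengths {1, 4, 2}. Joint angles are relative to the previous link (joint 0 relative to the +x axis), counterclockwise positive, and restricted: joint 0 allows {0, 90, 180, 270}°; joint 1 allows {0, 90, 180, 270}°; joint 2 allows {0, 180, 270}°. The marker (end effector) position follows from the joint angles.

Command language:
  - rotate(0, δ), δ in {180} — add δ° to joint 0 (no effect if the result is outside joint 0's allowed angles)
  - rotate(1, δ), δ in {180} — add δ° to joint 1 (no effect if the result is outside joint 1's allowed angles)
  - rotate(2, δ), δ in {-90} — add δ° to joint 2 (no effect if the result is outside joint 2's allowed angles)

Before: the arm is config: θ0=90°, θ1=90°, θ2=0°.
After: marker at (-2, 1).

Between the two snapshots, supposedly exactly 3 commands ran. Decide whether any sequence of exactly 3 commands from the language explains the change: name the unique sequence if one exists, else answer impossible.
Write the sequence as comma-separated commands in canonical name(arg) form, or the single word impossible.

rotate(2, -90), rotate(2, -90), rotate(2, -90)

begin: config: θ0=90°, θ1=90°, θ2=0°
step 1 (rotate(2, -90)): config: θ0=90°, θ1=90°, θ2=270°
step 2 (rotate(2, -90)): config: θ0=90°, θ1=90°, θ2=180°
step 3 (rotate(2, -90)): config: θ0=90°, θ1=90°, θ2=180°
no rival 3-sequence matches.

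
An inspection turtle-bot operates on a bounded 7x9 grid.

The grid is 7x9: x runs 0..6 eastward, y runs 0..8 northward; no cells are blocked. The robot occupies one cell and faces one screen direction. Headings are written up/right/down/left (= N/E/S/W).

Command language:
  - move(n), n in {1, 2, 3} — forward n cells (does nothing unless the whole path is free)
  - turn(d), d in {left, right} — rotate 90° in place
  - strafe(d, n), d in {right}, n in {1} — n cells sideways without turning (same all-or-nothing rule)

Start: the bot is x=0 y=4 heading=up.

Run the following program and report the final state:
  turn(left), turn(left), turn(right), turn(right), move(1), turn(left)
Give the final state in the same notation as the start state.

from: x=0 y=4 heading=up
step 1 (turn(left)): x=0 y=4 heading=left
step 2 (turn(left)): x=0 y=4 heading=down
step 3 (turn(right)): x=0 y=4 heading=left
step 4 (turn(right)): x=0 y=4 heading=up
step 5 (move(1)): x=0 y=5 heading=up
step 6 (turn(left)): x=0 y=5 heading=left

x=0 y=5 heading=left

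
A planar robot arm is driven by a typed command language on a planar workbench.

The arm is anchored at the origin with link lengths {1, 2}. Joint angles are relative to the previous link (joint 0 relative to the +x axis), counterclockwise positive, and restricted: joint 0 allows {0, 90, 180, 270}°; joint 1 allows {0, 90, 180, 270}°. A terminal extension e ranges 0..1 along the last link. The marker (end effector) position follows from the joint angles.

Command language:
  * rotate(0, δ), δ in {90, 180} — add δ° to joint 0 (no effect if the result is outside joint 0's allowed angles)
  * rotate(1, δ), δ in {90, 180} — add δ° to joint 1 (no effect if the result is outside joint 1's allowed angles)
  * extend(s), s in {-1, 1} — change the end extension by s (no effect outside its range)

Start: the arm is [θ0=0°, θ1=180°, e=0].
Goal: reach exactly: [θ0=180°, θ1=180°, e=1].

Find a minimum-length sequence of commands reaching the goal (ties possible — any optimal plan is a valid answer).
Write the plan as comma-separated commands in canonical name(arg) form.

initial: [θ0=0°, θ1=180°, e=0]
step 1 (rotate(0, 180)): [θ0=180°, θ1=180°, e=0]
step 2 (extend(1)): [θ0=180°, θ1=180°, e=1]
minimal: 2 command(s), checked below 2.

rotate(0, 180), extend(1)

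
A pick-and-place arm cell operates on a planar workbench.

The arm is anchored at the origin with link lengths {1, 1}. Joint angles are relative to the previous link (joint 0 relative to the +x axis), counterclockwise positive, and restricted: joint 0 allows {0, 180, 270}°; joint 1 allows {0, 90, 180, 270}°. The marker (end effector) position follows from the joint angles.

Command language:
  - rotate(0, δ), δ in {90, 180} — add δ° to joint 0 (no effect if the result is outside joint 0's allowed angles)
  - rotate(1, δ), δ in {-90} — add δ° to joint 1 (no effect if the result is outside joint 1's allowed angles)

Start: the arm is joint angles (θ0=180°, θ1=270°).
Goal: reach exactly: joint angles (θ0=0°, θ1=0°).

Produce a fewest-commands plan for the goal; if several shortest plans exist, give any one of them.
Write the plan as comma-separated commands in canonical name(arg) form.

rotate(1, -90), rotate(1, -90), rotate(1, -90), rotate(0, 180)

begin: joint angles (θ0=180°, θ1=270°)
t=1 rotate(1, -90) ⇒ joint angles (θ0=180°, θ1=180°)
t=2 rotate(1, -90) ⇒ joint angles (θ0=180°, θ1=90°)
t=3 rotate(1, -90) ⇒ joint angles (θ0=180°, θ1=0°)
t=4 rotate(0, 180) ⇒ joint angles (θ0=0°, θ1=0°)
minimal: 4 command(s), checked below 4.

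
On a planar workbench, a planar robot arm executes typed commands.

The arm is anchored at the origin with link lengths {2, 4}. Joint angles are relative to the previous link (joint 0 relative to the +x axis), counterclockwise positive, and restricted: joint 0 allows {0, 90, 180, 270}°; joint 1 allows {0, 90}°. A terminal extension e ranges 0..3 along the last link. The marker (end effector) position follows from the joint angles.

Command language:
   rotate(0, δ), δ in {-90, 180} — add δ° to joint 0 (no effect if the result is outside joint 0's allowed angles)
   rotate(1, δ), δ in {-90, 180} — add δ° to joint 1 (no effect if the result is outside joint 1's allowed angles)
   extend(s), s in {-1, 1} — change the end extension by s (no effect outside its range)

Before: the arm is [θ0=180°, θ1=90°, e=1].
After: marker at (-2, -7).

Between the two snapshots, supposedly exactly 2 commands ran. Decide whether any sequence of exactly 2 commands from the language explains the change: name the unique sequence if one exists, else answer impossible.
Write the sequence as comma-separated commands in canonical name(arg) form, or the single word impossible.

begin: [θ0=180°, θ1=90°, e=1]
step 1 (extend(1)): [θ0=180°, θ1=90°, e=2]
step 2 (extend(1)): [θ0=180°, θ1=90°, e=3]
all 36 alternatives checked — unique.

extend(1), extend(1)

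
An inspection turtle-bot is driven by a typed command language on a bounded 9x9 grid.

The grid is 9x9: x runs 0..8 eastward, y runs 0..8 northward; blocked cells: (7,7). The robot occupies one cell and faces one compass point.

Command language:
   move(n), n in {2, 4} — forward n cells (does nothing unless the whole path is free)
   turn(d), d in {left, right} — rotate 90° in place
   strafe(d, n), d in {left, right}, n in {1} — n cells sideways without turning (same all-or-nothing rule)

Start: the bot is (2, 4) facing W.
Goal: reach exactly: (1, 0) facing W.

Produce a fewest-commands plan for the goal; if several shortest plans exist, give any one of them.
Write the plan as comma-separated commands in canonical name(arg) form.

turn(left), move(4), strafe(right, 1), turn(right)

from: (2, 4) facing W
1. turn(left) → (2, 4) facing S
2. move(4) → (2, 0) facing S
3. strafe(right, 1) → (1, 0) facing S
4. turn(right) → (1, 0) facing W
shorter routes all fall short; 4 is best.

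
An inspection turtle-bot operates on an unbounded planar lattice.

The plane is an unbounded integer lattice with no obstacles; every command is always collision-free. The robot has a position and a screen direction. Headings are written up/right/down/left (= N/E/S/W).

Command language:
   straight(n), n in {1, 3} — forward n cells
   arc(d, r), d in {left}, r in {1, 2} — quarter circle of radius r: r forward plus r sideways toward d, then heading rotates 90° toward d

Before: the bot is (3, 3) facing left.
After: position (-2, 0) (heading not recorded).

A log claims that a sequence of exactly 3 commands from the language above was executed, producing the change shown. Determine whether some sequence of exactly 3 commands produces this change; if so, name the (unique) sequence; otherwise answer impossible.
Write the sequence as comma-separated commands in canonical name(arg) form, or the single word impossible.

straight(3), arc(left, 2), straight(1)

key: order matters: swapping straight(3) and straight(1) lands elsewhere
from: (3, 3) facing left
[1] after straight(3): (0, 3) facing left
[2] after arc(left, 2): (-2, 1) facing down
[3] after straight(1): (-2, 0) facing down
no rival 3-sequence matches.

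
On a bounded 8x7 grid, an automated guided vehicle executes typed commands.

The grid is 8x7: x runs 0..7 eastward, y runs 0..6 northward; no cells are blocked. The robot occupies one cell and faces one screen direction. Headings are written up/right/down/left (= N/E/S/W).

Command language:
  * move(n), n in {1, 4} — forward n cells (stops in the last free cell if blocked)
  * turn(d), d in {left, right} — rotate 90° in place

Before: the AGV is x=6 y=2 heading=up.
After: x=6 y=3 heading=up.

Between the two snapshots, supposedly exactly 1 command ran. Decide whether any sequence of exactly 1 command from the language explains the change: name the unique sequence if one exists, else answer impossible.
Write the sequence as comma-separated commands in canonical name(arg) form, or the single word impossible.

move(1)

key: still facing N — the one step turns nothing
start: x=6 y=2 heading=up
1. move(1) → x=6 y=3 heading=up
no other 1-command option fits: unique.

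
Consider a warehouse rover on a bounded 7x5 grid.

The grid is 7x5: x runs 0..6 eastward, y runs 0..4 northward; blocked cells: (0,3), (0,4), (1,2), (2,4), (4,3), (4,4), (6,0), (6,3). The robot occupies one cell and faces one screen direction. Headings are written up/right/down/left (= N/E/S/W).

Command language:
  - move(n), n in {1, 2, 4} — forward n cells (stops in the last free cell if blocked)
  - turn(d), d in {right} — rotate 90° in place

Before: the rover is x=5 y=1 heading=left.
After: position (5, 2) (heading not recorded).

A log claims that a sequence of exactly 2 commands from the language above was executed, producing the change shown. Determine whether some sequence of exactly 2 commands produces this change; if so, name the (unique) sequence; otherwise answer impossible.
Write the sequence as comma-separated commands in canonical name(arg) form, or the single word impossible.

turn(right), move(1)

key: order matters: swapping turn(right) and move(1) lands elsewhere
from: x=5 y=1 heading=left
step 1 (turn(right)): x=5 y=1 heading=up
step 2 (move(1)): x=5 y=2 heading=up
no other 2-command option fits: unique.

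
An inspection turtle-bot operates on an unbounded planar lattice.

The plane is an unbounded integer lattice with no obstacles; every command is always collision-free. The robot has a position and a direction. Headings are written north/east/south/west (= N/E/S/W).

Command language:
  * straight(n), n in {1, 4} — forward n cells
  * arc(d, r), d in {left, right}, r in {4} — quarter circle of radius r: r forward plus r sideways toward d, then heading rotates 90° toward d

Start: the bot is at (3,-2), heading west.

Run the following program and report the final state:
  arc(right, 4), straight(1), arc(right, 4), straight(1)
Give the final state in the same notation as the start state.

t0: at (3,-2), heading west
1. arc(right, 4) → at (-1,2), heading north
2. straight(1) → at (-1,3), heading north
3. arc(right, 4) → at (3,7), heading east
4. straight(1) → at (4,7), heading east

at (4,7), heading east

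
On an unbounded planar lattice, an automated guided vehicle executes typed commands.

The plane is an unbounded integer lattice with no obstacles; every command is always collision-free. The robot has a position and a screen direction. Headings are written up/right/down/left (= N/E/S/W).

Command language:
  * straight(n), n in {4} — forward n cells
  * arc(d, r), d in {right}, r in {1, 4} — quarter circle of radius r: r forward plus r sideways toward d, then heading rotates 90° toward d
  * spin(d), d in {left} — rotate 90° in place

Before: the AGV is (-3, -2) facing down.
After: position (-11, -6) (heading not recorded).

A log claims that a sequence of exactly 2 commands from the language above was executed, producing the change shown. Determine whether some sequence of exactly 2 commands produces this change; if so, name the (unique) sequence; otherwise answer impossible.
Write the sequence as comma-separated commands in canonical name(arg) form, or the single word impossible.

key: order matters: swapping arc(right, 4) and straight(4) lands elsewhere
initial: (-3, -2) facing down
1. arc(right, 4) → (-7, -6) facing left
2. straight(4) → (-11, -6) facing left
uniquely the one of 16 2-step routes that fits.

arc(right, 4), straight(4)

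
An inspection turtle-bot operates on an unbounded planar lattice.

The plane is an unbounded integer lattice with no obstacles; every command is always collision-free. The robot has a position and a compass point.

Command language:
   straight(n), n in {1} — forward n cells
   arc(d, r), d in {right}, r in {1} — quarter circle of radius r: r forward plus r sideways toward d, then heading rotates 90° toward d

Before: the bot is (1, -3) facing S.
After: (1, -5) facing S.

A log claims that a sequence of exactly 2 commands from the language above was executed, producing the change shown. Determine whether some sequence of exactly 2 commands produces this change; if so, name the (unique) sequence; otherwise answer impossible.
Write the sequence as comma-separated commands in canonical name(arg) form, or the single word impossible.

key: still facing S at the end — nothing in the sequence rotates
t0: (1, -3) facing S
1. straight(1) → (1, -4) facing S
2. straight(1) → (1, -5) facing S
no other 2-command option fits: unique.

straight(1), straight(1)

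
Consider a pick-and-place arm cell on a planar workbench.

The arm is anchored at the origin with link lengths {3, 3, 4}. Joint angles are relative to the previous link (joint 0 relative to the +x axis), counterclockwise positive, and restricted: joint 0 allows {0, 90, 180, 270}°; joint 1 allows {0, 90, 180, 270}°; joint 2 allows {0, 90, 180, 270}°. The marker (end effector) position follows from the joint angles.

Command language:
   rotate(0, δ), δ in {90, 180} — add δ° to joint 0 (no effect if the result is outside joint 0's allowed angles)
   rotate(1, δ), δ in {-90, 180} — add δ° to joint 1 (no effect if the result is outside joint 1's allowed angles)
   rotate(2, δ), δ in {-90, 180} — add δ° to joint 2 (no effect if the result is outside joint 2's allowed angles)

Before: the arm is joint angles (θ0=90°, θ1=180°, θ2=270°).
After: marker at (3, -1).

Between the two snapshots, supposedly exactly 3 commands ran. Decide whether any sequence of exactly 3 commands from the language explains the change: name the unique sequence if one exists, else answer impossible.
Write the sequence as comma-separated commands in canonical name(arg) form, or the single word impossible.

begin: joint angles (θ0=90°, θ1=180°, θ2=270°)
[1] after rotate(1, -90): joint angles (θ0=90°, θ1=90°, θ2=270°)
[2] after rotate(1, -90): joint angles (θ0=90°, θ1=0°, θ2=270°)
[3] after rotate(1, -90): joint angles (θ0=90°, θ1=270°, θ2=270°)
no rival 3-sequence matches.

rotate(1, -90), rotate(1, -90), rotate(1, -90)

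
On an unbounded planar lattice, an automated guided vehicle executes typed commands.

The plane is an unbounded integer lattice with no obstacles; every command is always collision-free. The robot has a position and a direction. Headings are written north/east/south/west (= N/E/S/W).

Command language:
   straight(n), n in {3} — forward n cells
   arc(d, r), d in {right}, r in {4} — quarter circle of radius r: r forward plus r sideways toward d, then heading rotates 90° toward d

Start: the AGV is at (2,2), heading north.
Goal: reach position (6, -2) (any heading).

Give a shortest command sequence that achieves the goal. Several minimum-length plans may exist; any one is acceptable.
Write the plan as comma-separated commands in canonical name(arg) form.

arc(right, 4), arc(right, 4), arc(right, 4)

from: at (2,2), heading north
t=1 arc(right, 4) ⇒ at (6,6), heading east
t=2 arc(right, 4) ⇒ at (10,2), heading south
t=3 arc(right, 4) ⇒ at (6,-2), heading west
shorter routes all fall short; 3 is best.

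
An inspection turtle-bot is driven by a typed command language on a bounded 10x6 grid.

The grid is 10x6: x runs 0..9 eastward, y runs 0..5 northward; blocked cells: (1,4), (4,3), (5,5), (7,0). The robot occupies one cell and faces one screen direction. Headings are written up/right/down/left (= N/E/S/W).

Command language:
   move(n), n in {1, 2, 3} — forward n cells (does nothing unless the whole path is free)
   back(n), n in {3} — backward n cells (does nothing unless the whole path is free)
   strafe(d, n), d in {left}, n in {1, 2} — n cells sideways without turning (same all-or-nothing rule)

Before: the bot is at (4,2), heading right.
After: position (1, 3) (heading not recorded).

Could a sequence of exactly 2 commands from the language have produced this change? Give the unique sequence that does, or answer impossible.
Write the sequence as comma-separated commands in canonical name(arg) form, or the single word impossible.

back(3), strafe(left, 1)

key: running strafe(left, 1) before back(3) would end elsewhere — order is forced
initial: at (4,2), heading right
step 1 (back(3)): at (1,2), heading right
step 2 (strafe(left, 1)): at (1,3), heading right
uniquely the one of 36 2-step routes that fits.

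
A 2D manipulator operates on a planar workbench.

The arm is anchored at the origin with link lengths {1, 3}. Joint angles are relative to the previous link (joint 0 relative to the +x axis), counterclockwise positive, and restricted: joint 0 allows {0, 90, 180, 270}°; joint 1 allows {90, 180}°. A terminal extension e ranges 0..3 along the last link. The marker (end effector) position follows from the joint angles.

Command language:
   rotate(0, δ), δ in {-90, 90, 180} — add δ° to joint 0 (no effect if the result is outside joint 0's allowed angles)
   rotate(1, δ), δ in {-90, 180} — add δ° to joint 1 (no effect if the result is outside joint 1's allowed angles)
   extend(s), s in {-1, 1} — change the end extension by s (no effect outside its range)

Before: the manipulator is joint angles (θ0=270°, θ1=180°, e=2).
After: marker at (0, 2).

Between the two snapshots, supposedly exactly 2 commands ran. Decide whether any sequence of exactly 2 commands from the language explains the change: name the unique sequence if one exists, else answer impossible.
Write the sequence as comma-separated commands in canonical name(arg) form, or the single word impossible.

start: joint angles (θ0=270°, θ1=180°, e=2)
[1] after extend(-1): joint angles (θ0=270°, θ1=180°, e=1)
[2] after extend(-1): joint angles (θ0=270°, θ1=180°, e=0)
no other 2-command option fits: unique.

extend(-1), extend(-1)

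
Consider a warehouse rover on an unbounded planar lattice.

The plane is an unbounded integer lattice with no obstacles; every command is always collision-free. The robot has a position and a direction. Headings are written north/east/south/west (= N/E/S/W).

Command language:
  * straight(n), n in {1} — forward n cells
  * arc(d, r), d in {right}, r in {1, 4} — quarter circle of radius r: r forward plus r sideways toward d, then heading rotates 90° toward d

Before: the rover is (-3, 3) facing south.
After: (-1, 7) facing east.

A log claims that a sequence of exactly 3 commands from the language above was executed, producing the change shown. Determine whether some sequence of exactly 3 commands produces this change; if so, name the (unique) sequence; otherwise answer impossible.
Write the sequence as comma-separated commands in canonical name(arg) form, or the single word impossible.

key: cell and facing (now E) both changed — the 3 commands mix motion and turning
from: (-3, 3) facing south
1. arc(right, 1) → (-4, 2) facing west
2. arc(right, 1) → (-5, 3) facing north
3. arc(right, 4) → (-1, 7) facing east
uniquely the one of 27 3-step routes that fits.

arc(right, 1), arc(right, 1), arc(right, 4)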